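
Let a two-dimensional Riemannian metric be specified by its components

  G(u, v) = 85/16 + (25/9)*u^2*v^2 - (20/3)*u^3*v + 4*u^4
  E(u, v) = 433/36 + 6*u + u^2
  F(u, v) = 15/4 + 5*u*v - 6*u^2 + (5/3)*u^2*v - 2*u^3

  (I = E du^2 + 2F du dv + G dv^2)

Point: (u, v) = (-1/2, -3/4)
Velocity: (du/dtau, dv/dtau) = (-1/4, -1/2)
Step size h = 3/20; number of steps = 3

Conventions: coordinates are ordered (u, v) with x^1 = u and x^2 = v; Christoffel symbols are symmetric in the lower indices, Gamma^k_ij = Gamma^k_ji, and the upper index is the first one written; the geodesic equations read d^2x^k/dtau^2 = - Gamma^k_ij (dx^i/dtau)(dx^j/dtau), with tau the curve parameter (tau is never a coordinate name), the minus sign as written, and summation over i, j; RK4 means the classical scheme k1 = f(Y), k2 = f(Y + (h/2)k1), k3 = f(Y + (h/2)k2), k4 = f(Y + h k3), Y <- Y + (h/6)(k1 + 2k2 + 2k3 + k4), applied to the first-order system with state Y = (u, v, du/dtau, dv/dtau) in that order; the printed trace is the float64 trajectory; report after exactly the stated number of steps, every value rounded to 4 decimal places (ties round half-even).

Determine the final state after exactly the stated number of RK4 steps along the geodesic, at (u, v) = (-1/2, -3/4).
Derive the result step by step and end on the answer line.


f(Y) = (du/dtau, dv/dtau, -Gamma^u_ij Y'^i Y'^j, -Gamma^v_ij Y'^i Y'^j) with the Gammas evaluated at the stage position; h = 0.150000; intermediate values shown to 6 dp
step 0: u = -0.5000, v = -0.7500, du/dtau = -0.2500, dv/dtau = -0.5000
step 1:
  k1: at (u, v) = (-0.500000, -0.750000), (du/dtau, dv/dtau) = (-0.250000, -0.500000); Gamma_uuu = 0.157772, Gamma_uuv = -0.011566, Gamma_uvv = -0.339412, Gamma_vuu = 0.255071, Gamma_vuv = 0.026414, Gamma_vvv = 0.239239; k1 = (-0.250000, -0.500000, 0.077884, -0.082355)
  k2: at (u, v) = (-0.518750, -0.787500), (du/dtau, dv/dtau) = (-0.244159, -0.506177); Gamma_uuu = 0.151920, Gamma_uuv = -0.013891, Gamma_uvv = -0.358291, Gamma_vuu = 0.264612, Gamma_vuv = 0.031087, Gamma_vvv = 0.252600; k2 = (-0.244159, -0.506177, 0.086177, -0.088178)
  k3: at (u, v) = (-0.518312, -0.787963), (du/dtau, dv/dtau) = (-0.243537, -0.506613); Gamma_uuu = 0.152563, Gamma_uuv = -0.013924, Gamma_uvv = -0.358048, Gamma_vuu = 0.263078, Gamma_vuv = 0.031153, Gamma_vvv = 0.252430; k3 = (-0.243537, -0.506613, 0.086283, -0.088078)
  k4: at (u, v) = (-0.536531, -0.825992), (du/dtau, dv/dtau) = (-0.237058, -0.513212); Gamma_uuu = 0.147044, Gamma_uuv = -0.016605, Gamma_uvv = -0.377418, Gamma_vuu = 0.271216, Gamma_vuv = 0.036387, Gamma_vvv = 0.266173; k4 = (-0.237058, -0.513212, 0.095184, -0.094201)
  Y <- Y + (h/6)(k1 + 2k2 + 2k3 + k4): u = -0.5366, v = -0.8260, du/dtau = -0.2371, dv/dtau = -0.5132
step 2:
  k1: at (u, v) = (-0.536561, -0.825970), (du/dtau, dv/dtau) = (-0.237050, -0.513227); Gamma_uuu = 0.147002, Gamma_uuv = -0.016604, Gamma_uvv = -0.377437, Gamma_vuu = 0.271314, Gamma_vuv = 0.036384, Gamma_vvv = 0.266187; k1 = (-0.237050, -0.513227, 0.095197, -0.094213)
  k2: at (u, v) = (-0.554340, -0.864462), (du/dtau, dv/dtau) = (-0.229911, -0.520293); Gamma_uuu = 0.141687, Gamma_uuv = -0.019672, Gamma_uvv = -0.397405, Gamma_vuu = 0.278365, Gamma_vuv = 0.042195, Gamma_vvv = 0.280397; k2 = (-0.229911, -0.520293, 0.104796, -0.100714)
  k3: at (u, v) = (-0.553805, -0.864992), (du/dtau, dv/dtau) = (-0.229191, -0.520780); Gamma_uuu = 0.142498, Gamma_uuv = -0.019704, Gamma_uvv = -0.397087, Gamma_vuu = 0.276512, Gamma_vuv = 0.042253, Gamma_vvv = 0.280175; k3 = (-0.229191, -0.520780, 0.104913, -0.100598)
  k4: at (u, v) = (-0.570940, -0.904087), (du/dtau, dv/dtau) = (-0.221313, -0.528316); Gamma_uuu = 0.137717, Gamma_uuv = -0.023195, Gamma_uvv = -0.417554, Gamma_vuu = 0.281832, Gamma_vuv = 0.048657, Gamma_vvv = 0.294794; k4 = (-0.221313, -0.528316, 0.115226, -0.107465)
  Y <- Y + (h/6)(k1 + 2k2 + 2k3 + k4): u = -0.5710, v = -0.9041, du/dtau = -0.2213, dv/dtau = -0.5283
step 3:
  k1: at (u, v) = (-0.570975, -0.904062), (du/dtau, dv/dtau) = (-0.221304, -0.528334); Gamma_uuu = 0.137665, Gamma_uuv = -0.023194, Gamma_uvv = -0.417577, Gamma_vuu = 0.281946, Gamma_vuv = 0.048655, Gamma_vvv = 0.294810; k1 = (-0.221304, -0.528334, 0.115243, -0.107479)
  k2: at (u, v) = (-0.587573, -0.943687), (du/dtau, dv/dtau) = (-0.212661, -0.536395); Gamma_uuu = 0.133285, Gamma_uuv = -0.027136, Gamma_uvv = -0.438657, Gamma_vuu = 0.285876, Gamma_vuv = 0.055658, Gamma_vvv = 0.309927; k2 = (-0.212661, -0.536395, 0.126373, -0.114799)
  k3: at (u, v) = (-0.586925, -0.944292), (du/dtau, dv/dtau) = (-0.211826, -0.536944); Gamma_uuu = 0.134317, Gamma_uuv = -0.027157, Gamma_uvv = -0.438234, Gamma_vuu = 0.283629, Gamma_vuv = 0.055685, Gamma_vvv = 0.309633; k3 = (-0.211826, -0.536944, 0.126498, -0.114664)
  k4: at (u, v) = (-0.602749, -0.984604), (du/dtau, dv/dtau) = (-0.202330, -0.545534); Gamma_uuu = 0.130787, Gamma_uuv = -0.031566, Gamma_uvv = -0.459767, Gamma_vuu = 0.285355, Gamma_vuv = 0.063247, Gamma_vvv = 0.325147; k4 = (-0.202330, -0.545534, 0.138444, -0.122410)
  Y <- Y + (h/6)(k1 + 2k2 + 2k3 + k4): u = -0.6028, v = -0.9846, du/dtau = -0.2023, dv/dtau = -0.5456

Answer: u = -0.6028, v = -0.9846, du/dtau = -0.2023, dv/dtau = -0.5456


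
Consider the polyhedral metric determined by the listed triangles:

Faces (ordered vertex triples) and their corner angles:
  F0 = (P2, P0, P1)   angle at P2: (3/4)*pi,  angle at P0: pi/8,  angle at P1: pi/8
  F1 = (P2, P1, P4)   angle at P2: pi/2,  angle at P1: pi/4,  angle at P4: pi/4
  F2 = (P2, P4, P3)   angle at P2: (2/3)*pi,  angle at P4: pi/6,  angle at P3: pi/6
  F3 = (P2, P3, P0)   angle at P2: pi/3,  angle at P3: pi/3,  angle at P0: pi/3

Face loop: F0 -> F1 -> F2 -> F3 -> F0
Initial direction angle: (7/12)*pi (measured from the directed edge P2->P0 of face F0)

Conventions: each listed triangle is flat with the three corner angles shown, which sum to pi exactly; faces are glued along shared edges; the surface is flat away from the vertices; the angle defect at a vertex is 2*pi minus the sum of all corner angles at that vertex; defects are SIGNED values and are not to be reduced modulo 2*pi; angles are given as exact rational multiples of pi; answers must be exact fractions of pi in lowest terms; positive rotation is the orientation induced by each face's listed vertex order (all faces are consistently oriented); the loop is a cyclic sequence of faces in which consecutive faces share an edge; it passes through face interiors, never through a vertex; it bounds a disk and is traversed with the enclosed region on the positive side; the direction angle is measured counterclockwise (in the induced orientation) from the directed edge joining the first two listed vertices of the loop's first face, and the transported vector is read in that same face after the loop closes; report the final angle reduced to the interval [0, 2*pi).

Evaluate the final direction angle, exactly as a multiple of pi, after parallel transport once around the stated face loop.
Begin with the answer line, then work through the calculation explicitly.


Answer: final direction angle = pi/3

enclosed vertex P2: corner angles sum to (9/4)*pi, defect = 2*pi - (9/4)*pi = -pi/4
holonomy = initial angle + sum of enclosed defects (mod 2*pi), positive in the induced orientation
final angle = (7/12)*pi - pi/4 = pi/3 (mod 2*pi)


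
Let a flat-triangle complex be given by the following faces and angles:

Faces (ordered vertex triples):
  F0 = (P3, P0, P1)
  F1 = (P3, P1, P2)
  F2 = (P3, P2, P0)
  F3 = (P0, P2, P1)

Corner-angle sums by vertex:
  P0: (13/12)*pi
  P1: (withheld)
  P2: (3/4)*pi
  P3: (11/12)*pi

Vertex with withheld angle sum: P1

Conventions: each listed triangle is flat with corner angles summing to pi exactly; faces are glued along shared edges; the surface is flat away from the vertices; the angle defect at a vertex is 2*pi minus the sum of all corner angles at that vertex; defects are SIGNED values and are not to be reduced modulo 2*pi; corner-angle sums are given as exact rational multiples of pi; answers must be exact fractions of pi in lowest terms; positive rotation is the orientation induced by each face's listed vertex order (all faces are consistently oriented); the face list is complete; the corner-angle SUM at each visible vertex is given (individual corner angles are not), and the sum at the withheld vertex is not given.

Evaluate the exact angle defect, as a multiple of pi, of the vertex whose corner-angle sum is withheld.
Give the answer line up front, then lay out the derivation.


Answer: defect(P1) = (3/4)*pi

V = 4, E = 6, F = 4; chi = V - E + F = 2
Gauss-Bonnet: total defect = 2*pi*chi = 4*pi; visible defects sum to (13/4)*pi


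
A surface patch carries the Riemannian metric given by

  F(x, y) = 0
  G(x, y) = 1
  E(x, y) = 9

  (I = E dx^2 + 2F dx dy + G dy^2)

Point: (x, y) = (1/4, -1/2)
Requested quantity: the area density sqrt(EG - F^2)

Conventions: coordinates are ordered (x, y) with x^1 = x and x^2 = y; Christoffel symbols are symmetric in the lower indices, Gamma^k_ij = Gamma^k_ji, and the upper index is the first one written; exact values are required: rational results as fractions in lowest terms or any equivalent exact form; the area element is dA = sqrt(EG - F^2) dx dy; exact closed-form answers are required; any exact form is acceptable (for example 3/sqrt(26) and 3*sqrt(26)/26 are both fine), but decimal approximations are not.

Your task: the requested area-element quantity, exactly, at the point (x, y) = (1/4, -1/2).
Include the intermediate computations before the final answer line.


E = 9, F = 0, G = 1; EG - F^2 = 9

Answer: sqrt(EG - F^2) = 3


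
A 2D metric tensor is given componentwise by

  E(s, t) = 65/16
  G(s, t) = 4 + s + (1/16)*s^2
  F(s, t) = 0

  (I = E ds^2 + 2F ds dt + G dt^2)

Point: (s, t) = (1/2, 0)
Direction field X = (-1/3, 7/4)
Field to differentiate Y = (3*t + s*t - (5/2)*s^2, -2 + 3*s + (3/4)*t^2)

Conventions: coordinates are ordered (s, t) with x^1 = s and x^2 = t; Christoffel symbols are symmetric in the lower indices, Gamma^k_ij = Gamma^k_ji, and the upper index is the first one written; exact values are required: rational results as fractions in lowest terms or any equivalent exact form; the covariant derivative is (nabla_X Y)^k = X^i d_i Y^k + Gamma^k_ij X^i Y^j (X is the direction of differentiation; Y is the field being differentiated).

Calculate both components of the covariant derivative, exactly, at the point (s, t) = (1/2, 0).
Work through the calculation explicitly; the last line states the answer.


E = 65/16, F = 0, G = 289/64 at the point
E_s = 0, E_t = 0, F_s = 0, F_t = 0, G_s = 17/16, G_t = 0
EG - F^2 = 18785/1024;  g^inv = (1024/18785) * [[289/64, 0], [0, 65/16]]
first-kind symbols [ij,l] = (1/2)(d_i g_jl + d_j g_il - d_l g_ij): [ss,s] = E_s/2 = 0, [ss,t] = F_s - E_t/2 = 0, [st,s] = E_t/2 = 0, [st,t] = G_s/2 = 17/32, [tt,s] = F_t - G_s/2 = -17/32, [tt,t] = G_t/2 = 0
Gamma^s_ij = (G*[ij,s] - F*[ij,t])/(EG - F^2), Gamma^t_ij = (E*[ij,t] - F*[ij,s])/(EG - F^2)
Gamma_sss = 0, Gamma_sst = 0, Gamma_stt = -17/130, Gamma_tss = 0, Gamma_tst = 2/17, Gamma_ttt = 0
X = (-1/3, 7/4), Y = (-5/8, -1/2) at the point

Answer: (nabla_X Y)^s = 22067/3120, (nabla_X Y)^t = -905/816


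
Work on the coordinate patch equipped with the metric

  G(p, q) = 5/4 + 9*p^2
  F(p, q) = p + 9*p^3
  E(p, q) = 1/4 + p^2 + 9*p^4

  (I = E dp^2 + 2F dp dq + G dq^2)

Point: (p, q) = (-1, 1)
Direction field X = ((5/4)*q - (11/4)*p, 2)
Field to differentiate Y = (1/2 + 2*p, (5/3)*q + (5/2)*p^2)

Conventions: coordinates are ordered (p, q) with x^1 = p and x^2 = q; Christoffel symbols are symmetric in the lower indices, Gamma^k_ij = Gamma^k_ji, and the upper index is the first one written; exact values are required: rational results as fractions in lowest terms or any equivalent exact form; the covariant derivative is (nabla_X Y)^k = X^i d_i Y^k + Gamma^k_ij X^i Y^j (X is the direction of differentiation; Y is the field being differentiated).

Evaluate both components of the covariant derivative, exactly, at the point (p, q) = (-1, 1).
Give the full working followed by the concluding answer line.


E = 41/4, F = -10, G = 41/4 at the point
E_p = -38, E_q = 0, F_p = 28, F_q = 0, G_p = -18, G_q = 0
EG - F^2 = 81/16;  g^inv = (16/81) * [[41/4, 10], [10, 41/4]]
first-kind symbols [ij,l] = (1/2)(d_i g_jl + d_j g_il - d_l g_ij): [pp,p] = E_p/2 = -19, [pp,q] = F_p - E_q/2 = 28, [pq,p] = E_q/2 = 0, [pq,q] = G_p/2 = -9, [qq,p] = F_q - G_p/2 = 9, [qq,q] = G_q/2 = 0
Gamma^p_ij = (G*[ij,p] - F*[ij,q])/(EG - F^2), Gamma^q_ij = (E*[ij,q] - F*[ij,p])/(EG - F^2)
Gamma_ppp = 1364/81, Gamma_ppq = -160/9, Gamma_pqq = 164/9, Gamma_qpp = 1552/81, Gamma_qpq = -164/9, Gamma_qqq = 160/9
X = (4, 2), Y = (-3/2, 25/6) at the point

Answer: (nabla_X Y)^p = -4972/27, (nabla_X Y)^q = -6278/27


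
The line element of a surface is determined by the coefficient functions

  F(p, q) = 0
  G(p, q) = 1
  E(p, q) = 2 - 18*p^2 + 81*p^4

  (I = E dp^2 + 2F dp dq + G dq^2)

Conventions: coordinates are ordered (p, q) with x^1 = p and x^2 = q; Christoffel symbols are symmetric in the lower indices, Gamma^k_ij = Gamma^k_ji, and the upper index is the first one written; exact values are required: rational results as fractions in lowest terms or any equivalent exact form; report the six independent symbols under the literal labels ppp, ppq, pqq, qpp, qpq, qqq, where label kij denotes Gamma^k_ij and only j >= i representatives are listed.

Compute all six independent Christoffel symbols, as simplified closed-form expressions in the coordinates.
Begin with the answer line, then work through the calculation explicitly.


Answer: Gamma_ppp = (162*p^3 - 18*p)/(81*p^4 - 18*p^2 + 2), Gamma_ppq = 0, Gamma_pqq = 0, Gamma_qpp = 0, Gamma_qpq = 0, Gamma_qqq = 0

E = 2 - 18*p^2 + 81*p^4; F = 0; G = 1
Gamma^k_ij = (1/2) g^{kl} (d_i g_jl + d_j g_il - d_l g_ij), with g^inv = (1/(EG-F^2)) [[G, -F], [-F, E]]
first partials: E_p = -36*p + 324*p^3, E_q = 0, F_p = 0, F_q = 0, G_p = 0, G_q = 0
D = EG - F^2 = 2 - 18*p^2 + 81*p^4
expanded: Gamma^p_pp = (G E_p - 2F F_p + F E_q)/(2D), Gamma^p_pq = (G E_q - F G_p)/(2D), Gamma^p_qq = (2G F_q - G G_p - F G_q)/(2D), Gamma^q_pp = (2E F_p - E E_q - F E_p)/(2D), Gamma^q_pq = (E G_p - F E_q)/(2D), Gamma^q_qq = (E G_q - 2F F_q + F G_p)/(2D); substitute and cancel common factors


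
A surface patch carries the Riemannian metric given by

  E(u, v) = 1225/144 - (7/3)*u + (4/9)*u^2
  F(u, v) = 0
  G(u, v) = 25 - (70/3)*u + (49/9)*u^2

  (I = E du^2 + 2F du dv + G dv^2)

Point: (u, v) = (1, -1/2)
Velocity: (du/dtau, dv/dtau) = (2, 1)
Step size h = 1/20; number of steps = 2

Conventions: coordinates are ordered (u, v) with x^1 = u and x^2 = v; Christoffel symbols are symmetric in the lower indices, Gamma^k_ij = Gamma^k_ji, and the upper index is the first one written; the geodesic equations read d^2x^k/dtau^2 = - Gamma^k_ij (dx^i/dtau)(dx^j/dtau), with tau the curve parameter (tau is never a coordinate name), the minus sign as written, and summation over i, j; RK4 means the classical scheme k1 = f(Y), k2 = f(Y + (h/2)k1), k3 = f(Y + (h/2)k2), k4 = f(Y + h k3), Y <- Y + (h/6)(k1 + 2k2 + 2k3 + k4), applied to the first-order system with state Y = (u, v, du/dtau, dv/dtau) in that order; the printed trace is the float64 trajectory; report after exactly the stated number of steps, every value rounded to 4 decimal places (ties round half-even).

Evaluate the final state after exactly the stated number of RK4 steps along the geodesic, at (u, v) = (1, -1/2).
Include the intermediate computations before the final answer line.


f(Y) = (du/dtau, dv/dtau, -Gamma^u_ij Y'^i Y'^j, -Gamma^v_ij Y'^i Y'^j) with the Gammas evaluated at the stage position; h = 0.050000; intermediate values shown to 6 dp
step 0: u = 1.0000, v = -0.5000, du/dtau = 2.0000, dv/dtau = 1.0000
step 1:
  k1: at (u, v) = (1.000000, -0.500000), (du/dtau, dv/dtau) = (2.000000, 1.000000); Gamma_uuu = -0.109129, Gamma_uuv = 0.000000, Gamma_uvv = 0.940189, Gamma_vuu = 0.000000, Gamma_vuv = -0.875000, Gamma_vvv = 0.000000; k1 = (2.000000, 1.000000, -0.503673, 3.500000)
  k2: at (u, v) = (1.050000, -0.475000), (du/dtau, dv/dtau) = (1.987408, 1.087500); Gamma_uuu = -0.106920, Gamma_uuv = 0.000000, Gamma_uvv = 0.908821, Gamma_vuu = 0.000000, Gamma_vuv = -0.915033, Gamma_vvv = 0.000000; k2 = (1.987408, 1.087500, -0.652511, 3.955332)
  k3: at (u, v) = (1.049685, -0.472813), (du/dtau, dv/dtau) = (1.983687, 1.098883); Gamma_uuu = -0.106934, Gamma_uuv = 0.000000, Gamma_uvv = 0.909021, Gamma_vuu = 0.000000, Gamma_vuv = -0.914769, Gamma_vvv = 0.000000; k3 = (1.983687, 1.098883, -0.676896, 3.988102)
  k4: at (u, v) = (1.099184, -0.445056), (du/dtau, dv/dtau) = (1.966155, 1.199405); Gamma_uuu = -0.104665, Gamma_uuv = 0.000000, Gamma_uvv = 0.876999, Gamma_vuu = 0.000000, Gamma_vuv = -0.958155, Gamma_vvv = 0.000000; k4 = (1.966155, 1.199405, -0.857017, 4.519073)
  Y <- Y + (h/6)(k1 + 2k2 + 2k3 + k4): u = 1.0992, v = -0.4452, du/dtau = 1.9665, dv/dtau = 1.1992
step 2:
  k1: at (u, v) = (1.099236, -0.445232), (du/dtau, dv/dtau) = (1.966504, 1.199216); Gamma_uuu = -0.104662, Gamma_uuv = 0.000000, Gamma_uvv = 0.876965, Gamma_vuu = 0.000000, Gamma_vuv = -0.958202, Gamma_vvv = 0.000000; k1 = (1.966504, 1.199216, -0.856436, 4.519387)
  k2: at (u, v) = (1.148399, -0.415251), (du/dtau, dv/dtau) = (1.945093, 1.312201); Gamma_uuu = -0.102326, Gamma_uuv = 0.000000, Gamma_uvv = 0.844201, Gamma_vuu = 0.000000, Gamma_vuv = -1.005573, Gamma_vvv = 0.000000; k2 = (1.945093, 1.312201, -1.066466, 5.133152)
  k3: at (u, v) = (1.147864, -0.412427), (du/dtau, dv/dtau) = (1.939842, 1.327545); Gamma_uuu = -0.102352, Gamma_uuv = 0.000000, Gamma_uvv = 0.844563, Gamma_vuu = 0.000000, Gamma_vuv = -1.005032, Gamma_vvv = 0.000000; k3 = (1.939842, 1.327545, -1.103288, 5.176371)
  k4: at (u, v) = (1.196228, -0.378855), (du/dtau, dv/dtau) = (1.911340, 1.458035); Gamma_uuu = -0.099974, Gamma_uuv = 0.000000, Gamma_uvv = 0.811412, Gamma_vuu = 0.000000, Gamma_vuv = -1.056380, Gamma_vvv = 0.000000; k4 = (1.911340, 1.458035, -1.359724, 5.887841)
  Y <- Y + (h/6)(k1 + 2k2 + 2k3 + k4): u = 1.1963, v = -0.3791, du/dtau = 1.9119, dv/dtau = 1.4578

Answer: u = 1.1963, v = -0.3791, du/dtau = 1.9119, dv/dtau = 1.4578


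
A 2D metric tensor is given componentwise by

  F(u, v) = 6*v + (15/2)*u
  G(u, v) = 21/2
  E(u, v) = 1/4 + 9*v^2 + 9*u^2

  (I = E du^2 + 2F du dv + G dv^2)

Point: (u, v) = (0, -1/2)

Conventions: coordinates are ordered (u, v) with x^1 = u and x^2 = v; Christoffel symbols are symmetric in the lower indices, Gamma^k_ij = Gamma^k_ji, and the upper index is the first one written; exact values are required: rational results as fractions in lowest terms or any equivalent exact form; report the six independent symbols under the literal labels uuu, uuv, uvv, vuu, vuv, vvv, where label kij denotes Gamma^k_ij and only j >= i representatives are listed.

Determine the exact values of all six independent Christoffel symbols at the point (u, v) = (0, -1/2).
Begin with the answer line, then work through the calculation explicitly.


Answer: Gamma_uuu = 48/23, Gamma_uuv = -63/23, Gamma_uvv = 84/23, Gamma_vuu = 40/23, Gamma_vuv = -18/23, Gamma_vvv = 24/23

E = 5/2, F = -3, G = 21/2 at the point
E_u = 0, E_v = -9, F_u = 15/2, F_v = 6, G_u = 0, G_v = 0
EG - F^2 = 69/4;  g^inv = (4/69) * [[21/2, 3], [3, 5/2]]
first-kind symbols [ij,l] = (1/2)(d_i g_jl + d_j g_il - d_l g_ij): [uu,u] = E_u/2 = 0, [uu,v] = F_u - E_v/2 = 12, [uv,u] = E_v/2 = -9/2, [uv,v] = G_u/2 = 0, [vv,u] = F_v - G_u/2 = 6, [vv,v] = G_v/2 = 0
Gamma^u_ij = (G*[ij,u] - F*[ij,v])/(EG - F^2), Gamma^v_ij = (E*[ij,v] - F*[ij,u])/(EG - F^2)


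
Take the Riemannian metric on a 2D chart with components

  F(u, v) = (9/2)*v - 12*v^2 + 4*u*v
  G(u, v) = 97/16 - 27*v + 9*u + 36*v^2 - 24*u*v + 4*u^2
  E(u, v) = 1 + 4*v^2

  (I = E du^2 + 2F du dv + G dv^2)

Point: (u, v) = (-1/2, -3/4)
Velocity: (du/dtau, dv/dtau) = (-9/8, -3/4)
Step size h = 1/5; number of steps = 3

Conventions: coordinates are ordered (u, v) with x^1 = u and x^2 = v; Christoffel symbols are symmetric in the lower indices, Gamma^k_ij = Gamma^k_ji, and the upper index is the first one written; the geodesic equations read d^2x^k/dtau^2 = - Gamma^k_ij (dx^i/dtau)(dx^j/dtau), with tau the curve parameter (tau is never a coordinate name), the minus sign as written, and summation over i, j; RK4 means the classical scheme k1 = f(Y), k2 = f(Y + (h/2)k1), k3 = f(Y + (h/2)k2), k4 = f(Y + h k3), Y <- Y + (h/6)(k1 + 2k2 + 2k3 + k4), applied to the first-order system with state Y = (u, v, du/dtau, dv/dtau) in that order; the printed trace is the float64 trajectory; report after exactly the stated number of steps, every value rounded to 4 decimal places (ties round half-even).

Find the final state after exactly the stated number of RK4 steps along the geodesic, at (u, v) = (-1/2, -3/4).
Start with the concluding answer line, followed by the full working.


Answer: u = -1.1750, v = -1.2000, du/dtau = -1.1250, dv/dtau = -0.7500

f(Y) = (du/dtau, dv/dtau, -Gamma^u_ij Y'^i Y'^j, -Gamma^v_ij Y'^i Y'^j) with the Gammas evaluated at the stage position; h = 0.200000; intermediate values shown to 6 dp
step 0: u = -0.5000, v = -0.7500, du/dtau = -1.1250, dv/dtau = -0.7500
step 1:
  k1: at (u, v) = (-0.500000, -0.750000), (du/dtau, dv/dtau) = (-1.125000, -0.750000); Gamma_uuu = 0.000000, Gamma_uuv = -0.082616, Gamma_uvv = 0.247849, Gamma_vuu = 0.000000, Gamma_vuv = 0.316695, Gamma_vvv = -0.950086; k1 = (-1.125000, -0.750000, 0.000000, 0.000000)
  k2: at (u, v) = (-0.612500, -0.825000), (du/dtau, dv/dtau) = (-1.125000, -0.750000); Gamma_uuu = 0.000000, Gamma_uuv = -0.083707, Gamma_uvv = 0.251122, Gamma_vuu = 0.000000, Gamma_vuv = 0.303122, Gamma_vvv = -0.909365; k2 = (-1.125000, -0.750000, 0.000000, 0.000000)
  k3: at (u, v) = (-0.612500, -0.825000), (du/dtau, dv/dtau) = (-1.125000, -0.750000); Gamma_uuu = 0.000000, Gamma_uuv = -0.083707, Gamma_uvv = 0.251122, Gamma_vuu = 0.000000, Gamma_vuv = 0.303122, Gamma_vvv = -0.909365; k3 = (-1.125000, -0.750000, 0.000000, 0.000000)
  k4: at (u, v) = (-0.725000, -0.900000), (du/dtau, dv/dtau) = (-1.125000, -0.750000); Gamma_uuu = 0.000000, Gamma_uuv = -0.084349, Gamma_uvv = 0.253046, Gamma_vuu = 0.000000, Gamma_vuv = 0.290534, Gamma_vvv = -0.871603; k4 = (-1.125000, -0.750000, 0.000000, 0.000000)
  Y <- Y + (h/6)(k1 + 2k2 + 2k3 + k4): u = -0.7250, v = -0.9000, du/dtau = -1.1250, dv/dtau = -0.7500
step 2:
  k1: at (u, v) = (-0.725000, -0.900000), (du/dtau, dv/dtau) = (-1.125000, -0.750000); Gamma_uuu = 0.000000, Gamma_uuv = -0.084349, Gamma_uvv = 0.253046, Gamma_vuu = 0.000000, Gamma_vuv = 0.290534, Gamma_vvv = -0.871603; k1 = (-1.125000, -0.750000, 0.000000, 0.000000)
  k2: at (u, v) = (-0.837500, -0.975000), (du/dtau, dv/dtau) = (-1.125000, -0.750000); Gamma_uuu = 0.000000, Gamma_uuv = -0.084630, Gamma_uvv = 0.253889, Gamma_vuu = 0.000000, Gamma_vuv = 0.278844, Gamma_vvv = -0.836532; k2 = (-1.125000, -0.750000, 0.000000, 0.000000)
  k3: at (u, v) = (-0.837500, -0.975000), (du/dtau, dv/dtau) = (-1.125000, -0.750000); Gamma_uuu = 0.000000, Gamma_uuv = -0.084630, Gamma_uvv = 0.253889, Gamma_vuu = 0.000000, Gamma_vuv = 0.278844, Gamma_vvv = -0.836532; k3 = (-1.125000, -0.750000, 0.000000, 0.000000)
  k4: at (u, v) = (-0.950000, -1.050000), (du/dtau, dv/dtau) = (-1.125000, -0.750000); Gamma_uuu = 0.000000, Gamma_uuv = -0.084622, Gamma_uvv = 0.253866, Gamma_vuu = 0.000000, Gamma_vuv = 0.267970, Gamma_vvv = -0.803909; k4 = (-1.125000, -0.750000, 0.000000, 0.000000)
  Y <- Y + (h/6)(k1 + 2k2 + 2k3 + k4): u = -0.9500, v = -1.0500, du/dtau = -1.1250, dv/dtau = -0.7500
step 3:
  k1: at (u, v) = (-0.950000, -1.050000), (du/dtau, dv/dtau) = (-1.125000, -0.750000); Gamma_uuu = 0.000000, Gamma_uuv = -0.084622, Gamma_uvv = 0.253866, Gamma_vuu = 0.000000, Gamma_vuv = 0.267970, Gamma_vvv = -0.803909; k1 = (-1.125000, -0.750000, 0.000000, 0.000000)
  k2: at (u, v) = (-1.062500, -1.125000), (du/dtau, dv/dtau) = (-1.125000, -0.750000); Gamma_uuu = 0.000000, Gamma_uuv = -0.084383, Gamma_uvv = 0.253150, Gamma_vuu = 0.000000, Gamma_vuv = 0.257838, Gamma_vvv = -0.773513; k2 = (-1.125000, -0.750000, 0.000000, 0.000000)
  k3: at (u, v) = (-1.062500, -1.125000), (du/dtau, dv/dtau) = (-1.125000, -0.750000); Gamma_uuu = 0.000000, Gamma_uuv = -0.084383, Gamma_uvv = 0.253150, Gamma_vuu = 0.000000, Gamma_vuv = 0.257838, Gamma_vvv = -0.773513; k3 = (-1.125000, -0.750000, 0.000000, 0.000000)
  k4: at (u, v) = (-1.175000, -1.200000), (du/dtau, dv/dtau) = (-1.125000, -0.750000); Gamma_uuu = 0.000000, Gamma_uuv = -0.083960, Gamma_uvv = 0.251880, Gamma_vuu = 0.000000, Gamma_vuv = 0.248382, Gamma_vvv = -0.745146; k4 = (-1.125000, -0.750000, 0.000000, 0.000000)
  Y <- Y + (h/6)(k1 + 2k2 + 2k3 + k4): u = -1.1750, v = -1.2000, du/dtau = -1.1250, dv/dtau = -0.7500


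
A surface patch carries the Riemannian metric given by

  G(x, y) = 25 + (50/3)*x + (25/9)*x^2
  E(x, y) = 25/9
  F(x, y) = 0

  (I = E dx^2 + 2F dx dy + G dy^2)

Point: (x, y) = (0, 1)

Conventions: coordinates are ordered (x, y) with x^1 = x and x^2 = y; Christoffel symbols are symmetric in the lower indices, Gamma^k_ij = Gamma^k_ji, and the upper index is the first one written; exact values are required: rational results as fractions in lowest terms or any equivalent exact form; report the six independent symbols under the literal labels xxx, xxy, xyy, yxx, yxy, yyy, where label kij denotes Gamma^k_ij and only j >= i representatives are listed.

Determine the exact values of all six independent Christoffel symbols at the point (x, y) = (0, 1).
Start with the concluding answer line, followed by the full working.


Answer: Gamma_xxx = 0, Gamma_xxy = 0, Gamma_xyy = -3, Gamma_yxx = 0, Gamma_yxy = 1/3, Gamma_yyy = 0

E = 25/9, F = 0, G = 25 at the point
E_x = 0, E_y = 0, F_x = 0, F_y = 0, G_x = 50/3, G_y = 0
EG - F^2 = 625/9;  g^inv = (9/625) * [[25, 0], [0, 25/9]]
first-kind symbols [ij,l] = (1/2)(d_i g_jl + d_j g_il - d_l g_ij): [xx,x] = E_x/2 = 0, [xx,y] = F_x - E_y/2 = 0, [xy,x] = E_y/2 = 0, [xy,y] = G_x/2 = 25/3, [yy,x] = F_y - G_x/2 = -25/3, [yy,y] = G_y/2 = 0
Gamma^x_ij = (G*[ij,x] - F*[ij,y])/(EG - F^2), Gamma^y_ij = (E*[ij,y] - F*[ij,x])/(EG - F^2)


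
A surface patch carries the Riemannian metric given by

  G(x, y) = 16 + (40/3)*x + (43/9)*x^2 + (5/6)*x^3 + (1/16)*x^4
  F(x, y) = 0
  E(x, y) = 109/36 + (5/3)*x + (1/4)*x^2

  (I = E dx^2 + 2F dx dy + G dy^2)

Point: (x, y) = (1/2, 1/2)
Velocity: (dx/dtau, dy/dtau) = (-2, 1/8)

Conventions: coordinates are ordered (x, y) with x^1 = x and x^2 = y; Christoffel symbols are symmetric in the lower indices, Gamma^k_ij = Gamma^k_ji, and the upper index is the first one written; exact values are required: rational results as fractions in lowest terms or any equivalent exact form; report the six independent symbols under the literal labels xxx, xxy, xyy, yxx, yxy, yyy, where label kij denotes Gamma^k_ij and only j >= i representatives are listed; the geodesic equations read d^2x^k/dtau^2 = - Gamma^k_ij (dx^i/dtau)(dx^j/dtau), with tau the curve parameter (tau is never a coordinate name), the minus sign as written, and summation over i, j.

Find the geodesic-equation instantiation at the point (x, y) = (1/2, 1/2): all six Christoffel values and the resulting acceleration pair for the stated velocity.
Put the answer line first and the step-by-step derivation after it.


Answer: Gamma_xxx = 138/565, Gamma_xxy = 0, Gamma_xyy = -1081/452, Gamma_yxx = 0, Gamma_yxy = 92/235, Gamma_yyy = 0; accelerations (d^2x/dtau^2, d^2y/dtau^2) = (-135907/144640, 46/235)

E = 565/144, F = 0, G = 55225/2304 at the point
E_x = 23/12, E_y = 0, F_x = 0, F_y = 0, G_x = 5405/288, G_y = 0
EG - F^2 = 31202125/331776;  g^inv = (331776/31202125) * [[55225/2304, 0], [0, 565/144]]
first-kind symbols [ij,l] = (1/2)(d_i g_jl + d_j g_il - d_l g_ij): [xx,x] = E_x/2 = 23/24, [xx,y] = F_x - E_y/2 = 0, [xy,x] = E_y/2 = 0, [xy,y] = G_x/2 = 5405/576, [yy,x] = F_y - G_x/2 = -5405/576, [yy,y] = G_y/2 = 0
Gamma^x_ij = (G*[ij,x] - F*[ij,y])/(EG - F^2), Gamma^y_ij = (E*[ij,y] - F*[ij,x])/(EG - F^2)
Gamma_xxx = 138/565, Gamma_xxy = 0, Gamma_xyy = -1081/452, Gamma_yxx = 0, Gamma_yxy = 92/235, Gamma_yyy = 0
d^2x/dtau^2 = -(Gamma_xxx*(-2)^2 + 2*Gamma_xxy*(-2)*(1/8) + Gamma_xyy*(1/8)^2) = -135907/144640
d^2y/dtau^2 = -(Gamma_yxx*(-2)^2 + 2*Gamma_yxy*(-2)*(1/8) + Gamma_yyy*(1/8)^2) = 46/235


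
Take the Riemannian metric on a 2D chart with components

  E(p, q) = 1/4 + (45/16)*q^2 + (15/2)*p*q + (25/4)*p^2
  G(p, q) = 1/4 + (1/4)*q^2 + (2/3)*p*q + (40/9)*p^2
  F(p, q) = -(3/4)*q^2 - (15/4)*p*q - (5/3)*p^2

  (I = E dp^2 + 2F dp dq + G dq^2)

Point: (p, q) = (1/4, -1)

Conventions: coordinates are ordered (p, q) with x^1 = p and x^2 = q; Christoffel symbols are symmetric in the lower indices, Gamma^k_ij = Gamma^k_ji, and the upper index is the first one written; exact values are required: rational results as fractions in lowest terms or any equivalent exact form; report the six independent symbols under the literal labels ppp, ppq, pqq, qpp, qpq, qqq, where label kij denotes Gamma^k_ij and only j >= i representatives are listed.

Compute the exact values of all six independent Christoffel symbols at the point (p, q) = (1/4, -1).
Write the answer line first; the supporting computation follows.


Answer: Gamma_ppp = -2000/1103, Gamma_ppq = -4184/3309, Gamma_pqq = -1220/9927, Gamma_qpp = 35685/4412, Gamma_qpq = 1594/1103, Gamma_qqq = -847/3309

E = 101/64, F = 1/12, G = 11/18 at the point
E_p = -35/8, E_q = -15/4, F_p = 35/12, F_q = 9/16, G_p = 14/9, G_q = -1/3
EG - F^2 = 1103/1152;  g^inv = (1152/1103) * [[11/18, -1/12], [-1/12, 101/64]]
first-kind symbols [ij,l] = (1/2)(d_i g_jl + d_j g_il - d_l g_ij): [pp,p] = E_p/2 = -35/16, [pp,q] = F_p - E_q/2 = 115/24, [pq,p] = E_q/2 = -15/8, [pq,q] = G_p/2 = 7/9, [qq,p] = F_q - G_p/2 = -31/144, [qq,q] = G_q/2 = -1/6
Gamma^p_ij = (G*[ij,p] - F*[ij,q])/(EG - F^2), Gamma^q_ij = (E*[ij,q] - F*[ij,p])/(EG - F^2)


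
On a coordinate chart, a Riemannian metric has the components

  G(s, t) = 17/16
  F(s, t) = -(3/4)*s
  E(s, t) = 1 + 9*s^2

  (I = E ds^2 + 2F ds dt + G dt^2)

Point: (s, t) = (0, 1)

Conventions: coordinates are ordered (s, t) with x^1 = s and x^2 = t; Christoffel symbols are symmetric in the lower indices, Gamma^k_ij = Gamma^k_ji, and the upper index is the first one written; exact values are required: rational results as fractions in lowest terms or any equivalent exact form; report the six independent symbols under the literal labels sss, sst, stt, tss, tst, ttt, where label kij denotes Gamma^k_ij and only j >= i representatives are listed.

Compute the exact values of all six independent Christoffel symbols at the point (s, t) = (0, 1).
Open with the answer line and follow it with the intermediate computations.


Answer: Gamma_sss = 0, Gamma_sst = 0, Gamma_stt = 0, Gamma_tss = -12/17, Gamma_tst = 0, Gamma_ttt = 0

E = 1, F = 0, G = 17/16 at the point
E_s = 0, E_t = 0, F_s = -3/4, F_t = 0, G_s = 0, G_t = 0
EG - F^2 = 17/16;  g^inv = (16/17) * [[17/16, 0], [0, 1]]
first-kind symbols [ij,l] = (1/2)(d_i g_jl + d_j g_il - d_l g_ij): [ss,s] = E_s/2 = 0, [ss,t] = F_s - E_t/2 = -3/4, [st,s] = E_t/2 = 0, [st,t] = G_s/2 = 0, [tt,s] = F_t - G_s/2 = 0, [tt,t] = G_t/2 = 0
Gamma^s_ij = (G*[ij,s] - F*[ij,t])/(EG - F^2), Gamma^t_ij = (E*[ij,t] - F*[ij,s])/(EG - F^2)


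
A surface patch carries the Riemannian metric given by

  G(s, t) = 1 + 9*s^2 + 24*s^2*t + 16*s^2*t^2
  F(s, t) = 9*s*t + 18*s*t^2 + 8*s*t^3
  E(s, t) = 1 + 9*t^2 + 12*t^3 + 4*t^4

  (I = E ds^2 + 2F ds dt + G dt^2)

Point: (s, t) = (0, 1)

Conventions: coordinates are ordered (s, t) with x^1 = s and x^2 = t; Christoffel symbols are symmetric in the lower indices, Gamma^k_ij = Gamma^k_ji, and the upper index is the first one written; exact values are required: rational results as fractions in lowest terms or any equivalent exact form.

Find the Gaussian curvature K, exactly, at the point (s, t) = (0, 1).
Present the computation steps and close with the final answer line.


E = 26, F = 0, G = 1, EG - F^2 = 26 at the point
E_s = 0, E_t = 70, F_s = 35, F_t = 0, G_s = 0, G_t = 0
E_tt = 138, F_st = 69, G_ss = 98
Apply the Brioschi formula K = (det M1 - det M2)/(EG - F^2)^2 over the derivative matrices of E, F, G.
M1 = [[-E_tt/2 + F_st - G_ss/2, E_s/2, F_s - E_t/2], [F_t - G_s/2, E, F], [G_t/2, F, G]] = [[-49, 0, 0], [0, 26, 0], [0, 0, 1]]; det M1 = -1274
M2 = [[0, E_t/2, G_s/2], [E_t/2, E, F], [G_s/2, F, G]] = [[0, 35, 0], [35, 26, 0], [0, 0, 1]]; det M2 = -1225
det M1 - det M2 = -49; K = -49 / (26)^2 = -49/676

Answer: K = -49/676


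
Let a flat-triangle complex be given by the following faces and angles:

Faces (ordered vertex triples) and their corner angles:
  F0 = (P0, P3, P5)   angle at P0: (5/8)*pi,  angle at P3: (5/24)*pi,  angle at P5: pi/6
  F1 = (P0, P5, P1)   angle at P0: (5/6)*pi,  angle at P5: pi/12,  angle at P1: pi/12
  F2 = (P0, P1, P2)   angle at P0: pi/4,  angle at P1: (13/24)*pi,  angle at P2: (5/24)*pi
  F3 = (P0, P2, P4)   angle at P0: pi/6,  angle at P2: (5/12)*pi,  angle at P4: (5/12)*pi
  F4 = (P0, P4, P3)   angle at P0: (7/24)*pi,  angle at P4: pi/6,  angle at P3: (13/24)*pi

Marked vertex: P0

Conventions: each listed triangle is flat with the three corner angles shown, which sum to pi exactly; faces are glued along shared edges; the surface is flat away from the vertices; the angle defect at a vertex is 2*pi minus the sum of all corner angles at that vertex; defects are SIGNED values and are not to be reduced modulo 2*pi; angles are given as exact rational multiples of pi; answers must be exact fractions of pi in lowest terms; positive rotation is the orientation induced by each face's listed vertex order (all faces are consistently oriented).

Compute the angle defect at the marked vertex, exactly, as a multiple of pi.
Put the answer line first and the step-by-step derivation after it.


Answer: defect(P0) = -pi/6

Sum of corner angles at P0: (13/6)*pi
defect = 2*pi - (13/6)*pi


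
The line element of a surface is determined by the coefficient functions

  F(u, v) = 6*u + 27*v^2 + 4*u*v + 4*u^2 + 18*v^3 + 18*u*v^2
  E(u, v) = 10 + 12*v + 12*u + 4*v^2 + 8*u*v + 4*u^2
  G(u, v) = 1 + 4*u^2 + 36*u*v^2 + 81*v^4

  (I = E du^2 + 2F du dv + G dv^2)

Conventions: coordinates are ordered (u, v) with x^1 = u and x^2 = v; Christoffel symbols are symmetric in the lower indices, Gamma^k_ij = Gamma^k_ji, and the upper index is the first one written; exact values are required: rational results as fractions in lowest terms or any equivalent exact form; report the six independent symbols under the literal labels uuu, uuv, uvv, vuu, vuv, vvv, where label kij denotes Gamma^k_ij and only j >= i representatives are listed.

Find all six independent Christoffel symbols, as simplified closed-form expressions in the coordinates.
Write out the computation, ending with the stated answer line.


E = 10 + 12*v + 12*u + 4*v^2 + 8*u*v + 4*u^2; F = 6*u + 27*v^2 + 4*u*v + 4*u^2 + 18*v^3 + 18*u*v^2; G = 1 + 4*u^2 + 36*u*v^2 + 81*v^4
Gamma^k_ij = (1/2) g^{kl} (d_i g_jl + d_j g_il - d_l g_ij), with g^inv = (1/(EG-F^2)) [[G, -F], [-F, E]]
first partials: E_u = 12 + 8*v + 8*u, E_v = 12 + 8*v + 8*u, F_u = 6 + 4*v + 8*u + 18*v^2, F_v = 54*v + 4*u + 54*v^2 + 36*u*v, G_u = 8*u + 36*v^2, G_v = 72*u*v + 324*v^3
D = EG - F^2 = 10 + 12*v + 12*u + 4*v^2 + 8*u*v + 8*u^2 + 36*u*v^2 + 81*v^4
expanded: Gamma^u_uu = (G E_u - 2F F_u + F E_v)/(2D), Gamma^u_uv = (G E_v - F G_u)/(2D), Gamma^u_vv = (2G F_v - G G_u - F G_v)/(2D), Gamma^v_uu = (2E F_u - E E_v - F E_u)/(2D), Gamma^v_uv = (E G_u - F E_v)/(2D), Gamma^v_vv = (E G_v - 2F F_v + F G_u)/(2D); substitute and cancel common factors

Answer: Gamma_uuu = (4*u + 4*v + 6)/(8*u^2 + 36*u*v^2 + 8*u*v + 12*u + 81*v^4 + 4*v^2 + 12*v + 10), Gamma_uuv = (4*u + 4*v + 6)/(8*u^2 + 36*u*v^2 + 8*u*v + 12*u + 81*v^4 + 4*v^2 + 12*v + 10), Gamma_uvv = (36*u*v + 36*v^2 + 54*v)/(8*u^2 + 36*u*v^2 + 8*u*v + 12*u + 81*v^4 + 4*v^2 + 12*v + 10), Gamma_vuu = (4*u + 18*v^2)/(8*u^2 + 36*u*v^2 + 8*u*v + 12*u + 81*v^4 + 4*v^2 + 12*v + 10), Gamma_vuv = (4*u + 18*v^2)/(8*u^2 + 36*u*v^2 + 8*u*v + 12*u + 81*v^4 + 4*v^2 + 12*v + 10), Gamma_vvv = (36*u*v + 162*v^3)/(8*u^2 + 36*u*v^2 + 8*u*v + 12*u + 81*v^4 + 4*v^2 + 12*v + 10)


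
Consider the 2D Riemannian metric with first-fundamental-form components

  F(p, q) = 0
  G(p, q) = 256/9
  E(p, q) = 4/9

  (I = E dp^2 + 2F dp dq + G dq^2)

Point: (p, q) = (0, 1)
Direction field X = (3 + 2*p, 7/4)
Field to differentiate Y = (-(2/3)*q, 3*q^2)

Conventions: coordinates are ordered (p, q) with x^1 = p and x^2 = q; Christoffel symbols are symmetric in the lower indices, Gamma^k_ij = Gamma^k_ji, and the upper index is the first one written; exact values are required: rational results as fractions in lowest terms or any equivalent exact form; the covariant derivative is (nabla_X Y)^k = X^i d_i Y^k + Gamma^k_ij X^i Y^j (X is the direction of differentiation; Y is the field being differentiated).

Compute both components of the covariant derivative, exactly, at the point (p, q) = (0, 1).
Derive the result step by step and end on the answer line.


E = 4/9, F = 0, G = 256/9 at the point
E_p = 0, E_q = 0, F_p = 0, F_q = 0, G_p = 0, G_q = 0
EG - F^2 = 1024/81;  g^inv = (81/1024) * [[256/9, 0], [0, 4/9]]
first-kind symbols [ij,l] = (1/2)(d_i g_jl + d_j g_il - d_l g_ij): [pp,p] = E_p/2 = 0, [pp,q] = F_p - E_q/2 = 0, [pq,p] = E_q/2 = 0, [pq,q] = G_p/2 = 0, [qq,p] = F_q - G_p/2 = 0, [qq,q] = G_q/2 = 0
Gamma^p_ij = (G*[ij,p] - F*[ij,q])/(EG - F^2), Gamma^q_ij = (E*[ij,q] - F*[ij,p])/(EG - F^2)
Gamma_ppp = 0, Gamma_ppq = 0, Gamma_pqq = 0, Gamma_qpp = 0, Gamma_qpq = 0, Gamma_qqq = 0
X = (3, 7/4), Y = (-2/3, 3) at the point

Answer: (nabla_X Y)^p = -7/6, (nabla_X Y)^q = 21/2


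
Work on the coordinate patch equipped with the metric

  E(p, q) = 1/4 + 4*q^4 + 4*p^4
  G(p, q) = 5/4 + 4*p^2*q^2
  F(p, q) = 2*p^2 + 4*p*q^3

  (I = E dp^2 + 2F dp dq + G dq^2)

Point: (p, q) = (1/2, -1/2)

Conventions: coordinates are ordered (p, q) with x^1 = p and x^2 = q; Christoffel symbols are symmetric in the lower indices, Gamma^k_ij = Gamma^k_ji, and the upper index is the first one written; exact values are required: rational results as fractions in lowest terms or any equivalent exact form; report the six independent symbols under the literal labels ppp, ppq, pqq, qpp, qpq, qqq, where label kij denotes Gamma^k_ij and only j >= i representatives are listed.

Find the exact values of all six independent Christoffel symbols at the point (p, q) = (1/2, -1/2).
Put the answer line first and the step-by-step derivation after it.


Answer: Gamma_ppp = 14/17, Gamma_ppq = -26/17, Gamma_pqq = 26/17, Gamma_qpp = 26/17, Gamma_qpq = 10/17, Gamma_qqq = -10/17

E = 3/4, F = 1/4, G = 3/2 at the point
E_p = 2, E_q = -2, F_p = 3/2, F_q = 3/2, G_p = 1, G_q = -1
EG - F^2 = 17/16;  g^inv = (16/17) * [[3/2, -1/4], [-1/4, 3/4]]
first-kind symbols [ij,l] = (1/2)(d_i g_jl + d_j g_il - d_l g_ij): [pp,p] = E_p/2 = 1, [pp,q] = F_p - E_q/2 = 5/2, [pq,p] = E_q/2 = -1, [pq,q] = G_p/2 = 1/2, [qq,p] = F_q - G_p/2 = 1, [qq,q] = G_q/2 = -1/2
Gamma^p_ij = (G*[ij,p] - F*[ij,q])/(EG - F^2), Gamma^q_ij = (E*[ij,q] - F*[ij,p])/(EG - F^2)


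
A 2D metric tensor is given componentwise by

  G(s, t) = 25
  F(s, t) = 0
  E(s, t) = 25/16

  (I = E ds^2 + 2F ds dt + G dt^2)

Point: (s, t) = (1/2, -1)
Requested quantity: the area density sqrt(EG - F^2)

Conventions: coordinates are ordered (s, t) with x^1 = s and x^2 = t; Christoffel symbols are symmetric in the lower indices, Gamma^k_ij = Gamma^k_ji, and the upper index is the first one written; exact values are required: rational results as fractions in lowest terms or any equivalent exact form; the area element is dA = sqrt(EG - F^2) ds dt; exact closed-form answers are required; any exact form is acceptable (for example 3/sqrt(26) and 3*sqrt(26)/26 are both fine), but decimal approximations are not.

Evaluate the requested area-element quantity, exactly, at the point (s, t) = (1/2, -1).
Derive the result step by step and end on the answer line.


E = 25/16, F = 0, G = 25; EG - F^2 = 625/16

Answer: sqrt(EG - F^2) = 25/4


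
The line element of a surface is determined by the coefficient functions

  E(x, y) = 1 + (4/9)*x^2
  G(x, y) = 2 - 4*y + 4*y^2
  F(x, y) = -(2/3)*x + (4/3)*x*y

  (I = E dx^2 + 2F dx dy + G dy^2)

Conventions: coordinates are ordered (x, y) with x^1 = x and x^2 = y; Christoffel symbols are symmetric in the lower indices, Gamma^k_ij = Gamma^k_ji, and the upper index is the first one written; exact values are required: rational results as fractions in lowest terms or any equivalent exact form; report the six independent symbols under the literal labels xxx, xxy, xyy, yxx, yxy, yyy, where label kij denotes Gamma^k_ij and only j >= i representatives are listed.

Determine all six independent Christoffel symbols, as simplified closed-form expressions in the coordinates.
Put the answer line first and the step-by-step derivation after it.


Answer: Gamma_xxx = 2*x/(2*x^2 + 18*y^2 - 18*y + 9), Gamma_xxy = 0, Gamma_xyy = 6*x/(2*x^2 + 18*y^2 - 18*y + 9), Gamma_yxx = (6*y - 3)/(2*x^2 + 18*y^2 - 18*y + 9), Gamma_yxy = 0, Gamma_yyy = (18*y - 9)/(2*x^2 + 18*y^2 - 18*y + 9)

E = 1 + (4/9)*x^2; F = -(2/3)*x + (4/3)*x*y; G = 2 - 4*y + 4*y^2
Gamma^k_ij = (1/2) g^{kl} (d_i g_jl + d_j g_il - d_l g_ij), with g^inv = (1/(EG-F^2)) [[G, -F], [-F, E]]
first partials: E_x = (8/9)*x, E_y = 0, F_x = -2/3 + (4/3)*y, F_y = (4/3)*x, G_x = 0, G_y = -4 + 8*y
D = EG - F^2 = 2 - 4*y + 4*y^2 + (4/9)*x^2
expanded: Gamma^x_xx = (G E_x - 2F F_x + F E_y)/(2D), Gamma^x_xy = (G E_y - F G_x)/(2D), Gamma^x_yy = (2G F_y - G G_x - F G_y)/(2D), Gamma^y_xx = (2E F_x - E E_y - F E_x)/(2D), Gamma^y_xy = (E G_x - F E_y)/(2D), Gamma^y_yy = (E G_y - 2F F_y + F G_x)/(2D); substitute and cancel common factors
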